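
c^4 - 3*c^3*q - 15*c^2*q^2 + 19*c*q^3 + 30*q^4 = (c - 5*q)*(c - 2*q)*(c + q)*(c + 3*q)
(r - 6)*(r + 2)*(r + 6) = r^3 + 2*r^2 - 36*r - 72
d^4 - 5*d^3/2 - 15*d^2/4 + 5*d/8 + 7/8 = (d - 7/2)*(d - 1/2)*(d + 1/2)*(d + 1)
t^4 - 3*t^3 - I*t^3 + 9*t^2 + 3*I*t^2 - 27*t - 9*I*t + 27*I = (t - 3)*(t - 3*I)*(t - I)*(t + 3*I)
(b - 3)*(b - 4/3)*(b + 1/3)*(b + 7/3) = b^4 - 5*b^3/3 - 61*b^2/9 + 197*b/27 + 28/9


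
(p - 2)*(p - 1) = p^2 - 3*p + 2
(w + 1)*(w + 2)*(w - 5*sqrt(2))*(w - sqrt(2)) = w^4 - 6*sqrt(2)*w^3 + 3*w^3 - 18*sqrt(2)*w^2 + 12*w^2 - 12*sqrt(2)*w + 30*w + 20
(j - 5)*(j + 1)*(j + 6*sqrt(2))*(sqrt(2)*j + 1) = sqrt(2)*j^4 - 4*sqrt(2)*j^3 + 13*j^3 - 52*j^2 + sqrt(2)*j^2 - 65*j - 24*sqrt(2)*j - 30*sqrt(2)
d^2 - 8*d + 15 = (d - 5)*(d - 3)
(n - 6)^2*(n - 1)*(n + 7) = n^4 - 6*n^3 - 43*n^2 + 300*n - 252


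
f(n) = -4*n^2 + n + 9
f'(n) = 1 - 8*n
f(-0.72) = 6.21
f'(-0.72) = 6.76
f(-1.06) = 3.45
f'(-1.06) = 9.48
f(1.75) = -1.50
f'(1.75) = -13.00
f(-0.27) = 8.44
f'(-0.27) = 3.16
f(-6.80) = -182.76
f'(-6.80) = 55.40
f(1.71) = -0.99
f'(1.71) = -12.68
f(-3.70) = -49.46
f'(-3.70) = 30.60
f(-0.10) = 8.86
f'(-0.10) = 1.80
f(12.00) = -555.00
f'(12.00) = -95.00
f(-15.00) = -906.00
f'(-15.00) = 121.00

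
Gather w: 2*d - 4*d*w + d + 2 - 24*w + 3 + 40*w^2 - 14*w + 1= 3*d + 40*w^2 + w*(-4*d - 38) + 6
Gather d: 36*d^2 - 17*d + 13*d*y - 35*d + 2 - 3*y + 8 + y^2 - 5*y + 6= 36*d^2 + d*(13*y - 52) + y^2 - 8*y + 16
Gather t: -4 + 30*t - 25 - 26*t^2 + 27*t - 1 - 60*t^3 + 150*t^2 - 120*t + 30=-60*t^3 + 124*t^2 - 63*t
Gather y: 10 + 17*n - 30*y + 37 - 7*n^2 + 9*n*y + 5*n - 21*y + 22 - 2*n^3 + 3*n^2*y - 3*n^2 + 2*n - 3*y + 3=-2*n^3 - 10*n^2 + 24*n + y*(3*n^2 + 9*n - 54) + 72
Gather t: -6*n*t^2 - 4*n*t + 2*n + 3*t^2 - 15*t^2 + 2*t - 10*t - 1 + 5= 2*n + t^2*(-6*n - 12) + t*(-4*n - 8) + 4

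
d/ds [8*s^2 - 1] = 16*s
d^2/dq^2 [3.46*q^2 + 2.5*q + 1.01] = 6.92000000000000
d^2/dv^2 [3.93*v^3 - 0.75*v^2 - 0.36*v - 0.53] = 23.58*v - 1.5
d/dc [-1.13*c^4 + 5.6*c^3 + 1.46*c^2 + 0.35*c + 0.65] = -4.52*c^3 + 16.8*c^2 + 2.92*c + 0.35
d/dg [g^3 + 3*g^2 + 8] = 3*g*(g + 2)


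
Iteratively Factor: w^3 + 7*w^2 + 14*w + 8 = (w + 2)*(w^2 + 5*w + 4) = (w + 2)*(w + 4)*(w + 1)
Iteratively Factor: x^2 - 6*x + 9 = (x - 3)*(x - 3)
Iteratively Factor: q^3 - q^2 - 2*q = (q)*(q^2 - q - 2) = q*(q + 1)*(q - 2)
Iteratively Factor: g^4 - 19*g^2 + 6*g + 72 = (g + 2)*(g^3 - 2*g^2 - 15*g + 36) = (g + 2)*(g + 4)*(g^2 - 6*g + 9) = (g - 3)*(g + 2)*(g + 4)*(g - 3)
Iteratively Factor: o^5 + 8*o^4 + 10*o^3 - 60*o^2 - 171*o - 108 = (o + 3)*(o^4 + 5*o^3 - 5*o^2 - 45*o - 36) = (o - 3)*(o + 3)*(o^3 + 8*o^2 + 19*o + 12) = (o - 3)*(o + 3)^2*(o^2 + 5*o + 4) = (o - 3)*(o + 3)^2*(o + 4)*(o + 1)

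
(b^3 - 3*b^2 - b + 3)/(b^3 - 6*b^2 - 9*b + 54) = (b^2 - 1)/(b^2 - 3*b - 18)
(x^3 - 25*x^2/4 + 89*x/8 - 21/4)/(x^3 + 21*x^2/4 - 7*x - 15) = (8*x^2 - 34*x + 21)/(2*(4*x^2 + 29*x + 30))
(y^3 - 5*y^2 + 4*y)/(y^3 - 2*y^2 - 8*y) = (y - 1)/(y + 2)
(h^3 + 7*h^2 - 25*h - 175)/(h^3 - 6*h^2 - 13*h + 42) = (h^3 + 7*h^2 - 25*h - 175)/(h^3 - 6*h^2 - 13*h + 42)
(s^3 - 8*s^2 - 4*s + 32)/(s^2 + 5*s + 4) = (s^3 - 8*s^2 - 4*s + 32)/(s^2 + 5*s + 4)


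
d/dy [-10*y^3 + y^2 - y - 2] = -30*y^2 + 2*y - 1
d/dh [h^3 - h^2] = h*(3*h - 2)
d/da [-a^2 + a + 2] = 1 - 2*a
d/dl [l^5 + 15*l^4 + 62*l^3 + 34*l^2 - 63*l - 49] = 5*l^4 + 60*l^3 + 186*l^2 + 68*l - 63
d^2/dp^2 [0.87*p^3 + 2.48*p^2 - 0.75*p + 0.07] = 5.22*p + 4.96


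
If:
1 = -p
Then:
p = -1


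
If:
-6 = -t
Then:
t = 6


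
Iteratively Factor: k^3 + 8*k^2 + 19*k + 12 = (k + 4)*(k^2 + 4*k + 3) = (k + 1)*(k + 4)*(k + 3)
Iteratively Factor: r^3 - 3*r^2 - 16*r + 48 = (r - 3)*(r^2 - 16) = (r - 4)*(r - 3)*(r + 4)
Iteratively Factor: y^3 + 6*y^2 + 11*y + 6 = (y + 3)*(y^2 + 3*y + 2) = (y + 1)*(y + 3)*(y + 2)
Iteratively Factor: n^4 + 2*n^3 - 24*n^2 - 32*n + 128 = (n - 4)*(n^3 + 6*n^2 - 32) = (n - 4)*(n + 4)*(n^2 + 2*n - 8) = (n - 4)*(n + 4)^2*(n - 2)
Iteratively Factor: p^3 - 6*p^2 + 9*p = (p - 3)*(p^2 - 3*p) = (p - 3)^2*(p)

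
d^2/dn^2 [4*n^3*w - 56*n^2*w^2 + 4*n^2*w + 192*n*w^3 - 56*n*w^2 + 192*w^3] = 8*w*(3*n - 14*w + 1)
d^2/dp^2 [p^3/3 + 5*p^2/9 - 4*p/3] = 2*p + 10/9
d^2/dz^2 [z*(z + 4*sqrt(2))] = 2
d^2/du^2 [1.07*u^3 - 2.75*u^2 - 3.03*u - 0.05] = 6.42*u - 5.5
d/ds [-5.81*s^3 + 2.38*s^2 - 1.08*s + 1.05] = -17.43*s^2 + 4.76*s - 1.08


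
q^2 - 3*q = q*(q - 3)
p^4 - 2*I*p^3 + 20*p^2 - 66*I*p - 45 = (p - 3*I)^2*(p - I)*(p + 5*I)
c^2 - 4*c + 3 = (c - 3)*(c - 1)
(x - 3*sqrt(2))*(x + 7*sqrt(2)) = x^2 + 4*sqrt(2)*x - 42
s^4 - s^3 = s^3*(s - 1)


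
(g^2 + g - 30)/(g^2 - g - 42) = (g - 5)/(g - 7)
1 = 1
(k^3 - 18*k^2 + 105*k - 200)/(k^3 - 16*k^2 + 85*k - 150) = (k - 8)/(k - 6)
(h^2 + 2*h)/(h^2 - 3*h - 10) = h/(h - 5)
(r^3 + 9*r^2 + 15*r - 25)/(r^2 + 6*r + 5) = (r^2 + 4*r - 5)/(r + 1)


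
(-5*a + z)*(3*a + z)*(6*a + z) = -90*a^3 - 27*a^2*z + 4*a*z^2 + z^3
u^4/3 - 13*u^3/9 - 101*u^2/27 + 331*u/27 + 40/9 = (u/3 + 1)*(u - 5)*(u - 8/3)*(u + 1/3)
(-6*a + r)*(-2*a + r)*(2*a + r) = 24*a^3 - 4*a^2*r - 6*a*r^2 + r^3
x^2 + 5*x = x*(x + 5)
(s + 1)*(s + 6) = s^2 + 7*s + 6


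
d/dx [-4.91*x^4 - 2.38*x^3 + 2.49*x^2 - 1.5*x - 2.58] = -19.64*x^3 - 7.14*x^2 + 4.98*x - 1.5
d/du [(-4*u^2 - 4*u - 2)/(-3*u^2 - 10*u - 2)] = 4*(7*u^2 + u - 3)/(9*u^4 + 60*u^3 + 112*u^2 + 40*u + 4)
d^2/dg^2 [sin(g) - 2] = -sin(g)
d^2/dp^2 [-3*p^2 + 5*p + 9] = -6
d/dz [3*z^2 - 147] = 6*z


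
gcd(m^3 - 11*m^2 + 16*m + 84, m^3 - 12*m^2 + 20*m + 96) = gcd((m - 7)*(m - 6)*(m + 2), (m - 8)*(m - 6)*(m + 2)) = m^2 - 4*m - 12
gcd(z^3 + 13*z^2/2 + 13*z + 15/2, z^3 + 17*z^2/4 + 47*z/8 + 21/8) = z + 1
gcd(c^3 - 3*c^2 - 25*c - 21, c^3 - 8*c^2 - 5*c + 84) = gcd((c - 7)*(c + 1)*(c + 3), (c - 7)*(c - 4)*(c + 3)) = c^2 - 4*c - 21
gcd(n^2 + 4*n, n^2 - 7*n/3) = n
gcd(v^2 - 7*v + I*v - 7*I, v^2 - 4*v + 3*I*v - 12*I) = 1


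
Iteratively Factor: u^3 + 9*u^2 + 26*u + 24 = (u + 4)*(u^2 + 5*u + 6) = (u + 2)*(u + 4)*(u + 3)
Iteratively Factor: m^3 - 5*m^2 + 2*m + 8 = (m - 4)*(m^2 - m - 2) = (m - 4)*(m - 2)*(m + 1)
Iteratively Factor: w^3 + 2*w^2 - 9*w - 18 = (w - 3)*(w^2 + 5*w + 6) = (w - 3)*(w + 3)*(w + 2)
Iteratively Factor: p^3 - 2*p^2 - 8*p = (p + 2)*(p^2 - 4*p) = p*(p + 2)*(p - 4)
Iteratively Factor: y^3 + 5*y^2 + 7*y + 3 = (y + 1)*(y^2 + 4*y + 3) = (y + 1)*(y + 3)*(y + 1)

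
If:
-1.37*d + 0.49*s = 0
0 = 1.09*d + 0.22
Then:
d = -0.20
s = -0.56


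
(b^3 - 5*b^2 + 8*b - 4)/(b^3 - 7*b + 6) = (b - 2)/(b + 3)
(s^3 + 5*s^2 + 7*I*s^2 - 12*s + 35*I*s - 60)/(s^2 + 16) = (s^2 + s*(5 + 3*I) + 15*I)/(s - 4*I)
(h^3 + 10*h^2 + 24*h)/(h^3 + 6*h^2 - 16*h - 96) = h/(h - 4)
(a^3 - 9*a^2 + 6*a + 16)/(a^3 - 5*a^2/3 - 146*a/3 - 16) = 3*(a^2 - a - 2)/(3*a^2 + 19*a + 6)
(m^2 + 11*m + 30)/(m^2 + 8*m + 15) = (m + 6)/(m + 3)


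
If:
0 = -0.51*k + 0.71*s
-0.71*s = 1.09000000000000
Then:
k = -2.14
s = -1.54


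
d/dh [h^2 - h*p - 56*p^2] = 2*h - p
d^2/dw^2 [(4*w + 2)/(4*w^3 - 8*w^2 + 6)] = 4*(2*w^2*(2*w + 1)*(3*w - 4)^2 + (-6*w^2 + 8*w - (2*w + 1)*(3*w - 2))*(2*w^3 - 4*w^2 + 3))/(2*w^3 - 4*w^2 + 3)^3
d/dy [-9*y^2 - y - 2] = -18*y - 1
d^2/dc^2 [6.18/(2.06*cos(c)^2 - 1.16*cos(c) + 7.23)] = (-104.901792*(1 - cos(c)^2)^2 + 44.303184*cos(c)^3 + 307.408032*cos(c)^2 - 140.436792*cos(c) - 62.5539600000001)/(2.06*cos(c)^2 - 1.16*cos(c) + 7.23)^3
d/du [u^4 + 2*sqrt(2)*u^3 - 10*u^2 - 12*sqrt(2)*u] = 4*u^3 + 6*sqrt(2)*u^2 - 20*u - 12*sqrt(2)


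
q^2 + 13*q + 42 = (q + 6)*(q + 7)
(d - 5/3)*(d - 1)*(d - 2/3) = d^3 - 10*d^2/3 + 31*d/9 - 10/9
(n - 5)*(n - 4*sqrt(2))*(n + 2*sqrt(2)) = n^3 - 5*n^2 - 2*sqrt(2)*n^2 - 16*n + 10*sqrt(2)*n + 80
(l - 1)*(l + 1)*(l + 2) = l^3 + 2*l^2 - l - 2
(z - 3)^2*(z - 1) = z^3 - 7*z^2 + 15*z - 9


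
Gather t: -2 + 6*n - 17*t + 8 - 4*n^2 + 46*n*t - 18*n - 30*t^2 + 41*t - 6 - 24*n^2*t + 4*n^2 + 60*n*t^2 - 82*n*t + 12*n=t^2*(60*n - 30) + t*(-24*n^2 - 36*n + 24)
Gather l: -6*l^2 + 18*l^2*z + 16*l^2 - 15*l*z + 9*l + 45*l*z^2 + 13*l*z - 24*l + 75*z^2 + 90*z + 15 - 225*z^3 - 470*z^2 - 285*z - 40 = l^2*(18*z + 10) + l*(45*z^2 - 2*z - 15) - 225*z^3 - 395*z^2 - 195*z - 25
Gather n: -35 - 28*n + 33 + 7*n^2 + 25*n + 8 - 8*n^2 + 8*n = -n^2 + 5*n + 6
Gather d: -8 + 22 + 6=20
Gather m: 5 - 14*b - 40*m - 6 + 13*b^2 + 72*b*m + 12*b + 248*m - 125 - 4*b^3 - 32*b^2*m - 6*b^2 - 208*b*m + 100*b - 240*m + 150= -4*b^3 + 7*b^2 + 98*b + m*(-32*b^2 - 136*b - 32) + 24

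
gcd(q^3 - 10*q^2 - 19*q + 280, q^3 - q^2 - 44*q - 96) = q - 8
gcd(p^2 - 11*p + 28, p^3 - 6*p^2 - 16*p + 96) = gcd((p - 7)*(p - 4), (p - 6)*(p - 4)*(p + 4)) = p - 4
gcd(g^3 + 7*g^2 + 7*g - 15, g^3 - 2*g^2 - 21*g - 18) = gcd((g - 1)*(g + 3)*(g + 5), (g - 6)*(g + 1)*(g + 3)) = g + 3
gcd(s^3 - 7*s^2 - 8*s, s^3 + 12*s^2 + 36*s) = s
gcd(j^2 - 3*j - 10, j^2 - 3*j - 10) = j^2 - 3*j - 10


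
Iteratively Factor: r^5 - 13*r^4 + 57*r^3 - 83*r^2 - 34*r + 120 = (r - 2)*(r^4 - 11*r^3 + 35*r^2 - 13*r - 60) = (r - 4)*(r - 2)*(r^3 - 7*r^2 + 7*r + 15) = (r - 5)*(r - 4)*(r - 2)*(r^2 - 2*r - 3) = (r - 5)*(r - 4)*(r - 2)*(r + 1)*(r - 3)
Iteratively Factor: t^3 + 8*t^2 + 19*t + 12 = (t + 1)*(t^2 + 7*t + 12) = (t + 1)*(t + 4)*(t + 3)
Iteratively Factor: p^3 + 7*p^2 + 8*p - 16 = (p + 4)*(p^2 + 3*p - 4) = (p - 1)*(p + 4)*(p + 4)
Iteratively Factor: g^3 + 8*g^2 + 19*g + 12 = (g + 4)*(g^2 + 4*g + 3) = (g + 1)*(g + 4)*(g + 3)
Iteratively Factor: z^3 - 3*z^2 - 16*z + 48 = (z - 3)*(z^2 - 16) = (z - 4)*(z - 3)*(z + 4)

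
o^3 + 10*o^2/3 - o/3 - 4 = (o - 1)*(o + 4/3)*(o + 3)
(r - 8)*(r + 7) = r^2 - r - 56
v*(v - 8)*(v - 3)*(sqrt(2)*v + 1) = sqrt(2)*v^4 - 11*sqrt(2)*v^3 + v^3 - 11*v^2 + 24*sqrt(2)*v^2 + 24*v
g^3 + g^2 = g^2*(g + 1)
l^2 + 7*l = l*(l + 7)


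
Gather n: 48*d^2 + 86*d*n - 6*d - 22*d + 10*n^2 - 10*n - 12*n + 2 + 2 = 48*d^2 - 28*d + 10*n^2 + n*(86*d - 22) + 4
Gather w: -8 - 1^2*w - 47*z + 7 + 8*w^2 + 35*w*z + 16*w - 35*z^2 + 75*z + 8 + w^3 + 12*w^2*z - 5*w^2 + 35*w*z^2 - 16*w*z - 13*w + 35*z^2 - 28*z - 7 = w^3 + w^2*(12*z + 3) + w*(35*z^2 + 19*z + 2)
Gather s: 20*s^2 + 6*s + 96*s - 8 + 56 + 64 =20*s^2 + 102*s + 112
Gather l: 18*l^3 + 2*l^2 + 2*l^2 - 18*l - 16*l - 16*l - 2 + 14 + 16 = 18*l^3 + 4*l^2 - 50*l + 28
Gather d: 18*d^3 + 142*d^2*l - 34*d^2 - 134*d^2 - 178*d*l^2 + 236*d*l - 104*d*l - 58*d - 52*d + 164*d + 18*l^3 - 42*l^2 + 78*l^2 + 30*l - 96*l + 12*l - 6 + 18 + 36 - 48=18*d^3 + d^2*(142*l - 168) + d*(-178*l^2 + 132*l + 54) + 18*l^3 + 36*l^2 - 54*l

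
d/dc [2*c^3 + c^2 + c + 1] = 6*c^2 + 2*c + 1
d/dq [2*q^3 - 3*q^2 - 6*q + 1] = 6*q^2 - 6*q - 6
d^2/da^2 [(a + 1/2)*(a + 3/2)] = 2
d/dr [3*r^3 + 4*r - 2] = 9*r^2 + 4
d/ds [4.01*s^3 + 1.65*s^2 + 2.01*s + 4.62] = 12.03*s^2 + 3.3*s + 2.01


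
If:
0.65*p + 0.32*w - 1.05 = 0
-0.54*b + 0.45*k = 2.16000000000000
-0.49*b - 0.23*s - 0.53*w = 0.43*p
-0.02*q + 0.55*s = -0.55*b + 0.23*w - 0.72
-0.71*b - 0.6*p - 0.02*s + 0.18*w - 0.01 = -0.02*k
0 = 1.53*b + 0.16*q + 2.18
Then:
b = -1.35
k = 3.18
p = 1.66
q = -0.73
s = -0.02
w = -0.09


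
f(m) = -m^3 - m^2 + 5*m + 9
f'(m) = -3*m^2 - 2*m + 5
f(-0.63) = 5.70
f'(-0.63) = 5.07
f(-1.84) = 2.64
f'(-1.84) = -1.48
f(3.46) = -27.09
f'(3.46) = -37.83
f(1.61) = 10.28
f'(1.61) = -6.00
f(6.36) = -256.91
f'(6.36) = -129.07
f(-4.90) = 78.14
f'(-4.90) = -57.23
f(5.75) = -185.42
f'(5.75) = -105.69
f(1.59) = 10.40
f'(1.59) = -5.76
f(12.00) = -1803.00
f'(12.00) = -451.00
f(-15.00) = 3084.00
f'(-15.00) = -640.00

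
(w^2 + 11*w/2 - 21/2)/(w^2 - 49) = (w - 3/2)/(w - 7)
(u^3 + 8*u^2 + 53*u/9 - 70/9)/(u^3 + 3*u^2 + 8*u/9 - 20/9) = (u + 7)/(u + 2)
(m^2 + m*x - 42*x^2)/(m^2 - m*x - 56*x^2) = (-m + 6*x)/(-m + 8*x)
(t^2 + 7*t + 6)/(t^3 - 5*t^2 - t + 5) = (t + 6)/(t^2 - 6*t + 5)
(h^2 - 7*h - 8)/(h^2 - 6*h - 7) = (h - 8)/(h - 7)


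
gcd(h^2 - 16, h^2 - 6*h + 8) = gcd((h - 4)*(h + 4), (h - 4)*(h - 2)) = h - 4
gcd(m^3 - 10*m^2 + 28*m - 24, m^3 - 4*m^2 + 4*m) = m^2 - 4*m + 4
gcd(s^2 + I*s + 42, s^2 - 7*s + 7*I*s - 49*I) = s + 7*I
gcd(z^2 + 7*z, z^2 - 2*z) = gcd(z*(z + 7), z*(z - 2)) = z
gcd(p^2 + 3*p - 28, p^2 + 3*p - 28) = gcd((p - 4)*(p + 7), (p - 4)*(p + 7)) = p^2 + 3*p - 28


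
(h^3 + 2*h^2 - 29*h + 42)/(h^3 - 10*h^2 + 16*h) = (h^2 + 4*h - 21)/(h*(h - 8))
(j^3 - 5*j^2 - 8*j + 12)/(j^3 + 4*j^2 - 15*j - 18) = (j^3 - 5*j^2 - 8*j + 12)/(j^3 + 4*j^2 - 15*j - 18)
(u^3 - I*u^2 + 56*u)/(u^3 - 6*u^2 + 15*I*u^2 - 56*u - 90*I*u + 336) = u*(u - 8*I)/(u^2 + 2*u*(-3 + 4*I) - 48*I)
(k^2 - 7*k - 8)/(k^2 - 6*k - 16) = (k + 1)/(k + 2)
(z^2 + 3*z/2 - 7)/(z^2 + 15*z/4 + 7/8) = 4*(z - 2)/(4*z + 1)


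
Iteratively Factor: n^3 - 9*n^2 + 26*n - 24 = (n - 3)*(n^2 - 6*n + 8) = (n - 3)*(n - 2)*(n - 4)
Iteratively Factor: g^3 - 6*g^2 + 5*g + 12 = (g + 1)*(g^2 - 7*g + 12) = (g - 4)*(g + 1)*(g - 3)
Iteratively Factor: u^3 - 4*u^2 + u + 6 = (u - 2)*(u^2 - 2*u - 3) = (u - 3)*(u - 2)*(u + 1)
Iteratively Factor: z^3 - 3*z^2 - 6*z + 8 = (z - 4)*(z^2 + z - 2) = (z - 4)*(z - 1)*(z + 2)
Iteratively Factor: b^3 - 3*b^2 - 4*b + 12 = (b - 2)*(b^2 - b - 6) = (b - 2)*(b + 2)*(b - 3)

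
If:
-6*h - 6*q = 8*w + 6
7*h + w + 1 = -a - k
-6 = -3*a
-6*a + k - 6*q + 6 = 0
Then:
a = 2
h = 7*w - 3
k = 18 - 50*w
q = 2 - 25*w/3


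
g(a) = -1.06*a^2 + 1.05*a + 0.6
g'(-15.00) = 32.85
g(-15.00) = -253.65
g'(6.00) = -11.67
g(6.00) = -31.26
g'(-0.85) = 2.85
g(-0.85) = -1.06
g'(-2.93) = 7.26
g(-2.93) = -11.58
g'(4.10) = -7.64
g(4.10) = -12.91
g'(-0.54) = 2.19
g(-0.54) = -0.28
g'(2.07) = -3.34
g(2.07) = -1.77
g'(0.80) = -0.65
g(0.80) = 0.76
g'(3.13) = -5.59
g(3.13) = -6.50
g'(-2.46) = 6.27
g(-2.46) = -8.40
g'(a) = 1.05 - 2.12*a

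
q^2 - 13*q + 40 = (q - 8)*(q - 5)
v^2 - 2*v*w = v*(v - 2*w)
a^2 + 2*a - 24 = (a - 4)*(a + 6)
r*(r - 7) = r^2 - 7*r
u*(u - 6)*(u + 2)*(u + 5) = u^4 + u^3 - 32*u^2 - 60*u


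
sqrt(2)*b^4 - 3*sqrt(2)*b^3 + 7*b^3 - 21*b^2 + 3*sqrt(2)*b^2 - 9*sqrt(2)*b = b*(b - 3)*(b + 3*sqrt(2))*(sqrt(2)*b + 1)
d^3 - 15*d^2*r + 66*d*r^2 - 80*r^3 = (d - 8*r)*(d - 5*r)*(d - 2*r)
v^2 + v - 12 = (v - 3)*(v + 4)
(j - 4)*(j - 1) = j^2 - 5*j + 4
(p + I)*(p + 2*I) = p^2 + 3*I*p - 2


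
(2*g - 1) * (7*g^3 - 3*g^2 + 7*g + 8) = 14*g^4 - 13*g^3 + 17*g^2 + 9*g - 8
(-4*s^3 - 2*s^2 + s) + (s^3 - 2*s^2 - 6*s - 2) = -3*s^3 - 4*s^2 - 5*s - 2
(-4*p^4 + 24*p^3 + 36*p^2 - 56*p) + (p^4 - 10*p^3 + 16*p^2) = -3*p^4 + 14*p^3 + 52*p^2 - 56*p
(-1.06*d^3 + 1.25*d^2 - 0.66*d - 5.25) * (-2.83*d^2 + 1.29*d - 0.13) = 2.9998*d^5 - 4.9049*d^4 + 3.6181*d^3 + 13.8436*d^2 - 6.6867*d + 0.6825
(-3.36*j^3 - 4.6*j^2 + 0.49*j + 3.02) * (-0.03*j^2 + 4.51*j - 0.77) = 0.1008*j^5 - 15.0156*j^4 - 18.1735*j^3 + 5.6613*j^2 + 13.2429*j - 2.3254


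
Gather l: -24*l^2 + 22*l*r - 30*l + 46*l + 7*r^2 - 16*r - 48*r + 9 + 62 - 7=-24*l^2 + l*(22*r + 16) + 7*r^2 - 64*r + 64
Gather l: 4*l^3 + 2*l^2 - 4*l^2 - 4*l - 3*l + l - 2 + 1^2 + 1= 4*l^3 - 2*l^2 - 6*l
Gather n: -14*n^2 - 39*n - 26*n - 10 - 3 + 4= -14*n^2 - 65*n - 9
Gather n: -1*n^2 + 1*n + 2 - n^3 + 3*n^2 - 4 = -n^3 + 2*n^2 + n - 2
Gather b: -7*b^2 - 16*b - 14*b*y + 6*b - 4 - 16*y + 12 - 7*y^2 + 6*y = -7*b^2 + b*(-14*y - 10) - 7*y^2 - 10*y + 8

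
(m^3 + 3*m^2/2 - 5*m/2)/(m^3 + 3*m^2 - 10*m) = (2*m^2 + 3*m - 5)/(2*(m^2 + 3*m - 10))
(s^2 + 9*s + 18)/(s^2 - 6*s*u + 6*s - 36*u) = (s + 3)/(s - 6*u)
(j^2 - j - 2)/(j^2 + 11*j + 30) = (j^2 - j - 2)/(j^2 + 11*j + 30)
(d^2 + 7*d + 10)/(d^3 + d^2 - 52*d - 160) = (d + 2)/(d^2 - 4*d - 32)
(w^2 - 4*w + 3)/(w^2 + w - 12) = (w - 1)/(w + 4)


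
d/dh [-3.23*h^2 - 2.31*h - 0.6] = -6.46*h - 2.31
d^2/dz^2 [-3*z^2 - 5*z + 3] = -6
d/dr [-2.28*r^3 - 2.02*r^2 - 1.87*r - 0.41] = -6.84*r^2 - 4.04*r - 1.87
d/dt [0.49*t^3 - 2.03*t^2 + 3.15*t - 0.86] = 1.47*t^2 - 4.06*t + 3.15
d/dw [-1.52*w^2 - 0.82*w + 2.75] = -3.04*w - 0.82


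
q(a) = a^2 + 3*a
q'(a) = 2*a + 3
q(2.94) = 17.46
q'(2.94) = 8.88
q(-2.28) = -1.64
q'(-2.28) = -1.56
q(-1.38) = -2.24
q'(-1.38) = 0.24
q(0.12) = 0.37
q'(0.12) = 3.24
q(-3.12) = 0.37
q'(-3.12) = -3.24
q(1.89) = 9.24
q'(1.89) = 6.78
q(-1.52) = -2.25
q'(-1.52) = -0.04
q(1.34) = 5.82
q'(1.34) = 5.68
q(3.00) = 18.00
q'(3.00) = 9.00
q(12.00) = 180.00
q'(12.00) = 27.00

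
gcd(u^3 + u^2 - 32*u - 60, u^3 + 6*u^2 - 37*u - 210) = u^2 - u - 30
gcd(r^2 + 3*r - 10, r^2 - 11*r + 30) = 1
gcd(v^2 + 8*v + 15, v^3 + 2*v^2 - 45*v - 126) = v + 3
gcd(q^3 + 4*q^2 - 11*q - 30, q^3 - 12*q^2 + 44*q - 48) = 1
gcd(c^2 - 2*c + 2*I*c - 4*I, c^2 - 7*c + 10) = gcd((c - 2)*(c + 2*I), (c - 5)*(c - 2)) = c - 2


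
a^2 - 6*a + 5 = (a - 5)*(a - 1)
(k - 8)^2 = k^2 - 16*k + 64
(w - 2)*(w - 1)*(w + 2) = w^3 - w^2 - 4*w + 4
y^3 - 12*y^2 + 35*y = y*(y - 7)*(y - 5)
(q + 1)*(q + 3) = q^2 + 4*q + 3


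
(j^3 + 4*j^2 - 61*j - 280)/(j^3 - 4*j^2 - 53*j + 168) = (j + 5)/(j - 3)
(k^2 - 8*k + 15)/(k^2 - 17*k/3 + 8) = 3*(k - 5)/(3*k - 8)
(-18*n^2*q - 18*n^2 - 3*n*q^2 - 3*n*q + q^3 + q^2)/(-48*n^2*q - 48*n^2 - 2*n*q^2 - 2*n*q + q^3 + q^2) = (-18*n^2 - 3*n*q + q^2)/(-48*n^2 - 2*n*q + q^2)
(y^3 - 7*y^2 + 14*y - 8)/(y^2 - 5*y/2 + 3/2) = 2*(y^2 - 6*y + 8)/(2*y - 3)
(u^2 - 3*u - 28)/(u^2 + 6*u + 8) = (u - 7)/(u + 2)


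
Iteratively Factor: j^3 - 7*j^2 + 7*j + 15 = (j - 5)*(j^2 - 2*j - 3) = (j - 5)*(j - 3)*(j + 1)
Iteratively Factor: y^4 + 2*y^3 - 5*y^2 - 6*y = (y + 1)*(y^3 + y^2 - 6*y) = (y + 1)*(y + 3)*(y^2 - 2*y) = (y - 2)*(y + 1)*(y + 3)*(y)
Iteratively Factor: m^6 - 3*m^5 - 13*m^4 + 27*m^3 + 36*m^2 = (m + 1)*(m^5 - 4*m^4 - 9*m^3 + 36*m^2) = (m - 4)*(m + 1)*(m^4 - 9*m^2) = m*(m - 4)*(m + 1)*(m^3 - 9*m) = m*(m - 4)*(m + 1)*(m + 3)*(m^2 - 3*m) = m*(m - 4)*(m - 3)*(m + 1)*(m + 3)*(m)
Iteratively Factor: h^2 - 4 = (h + 2)*(h - 2)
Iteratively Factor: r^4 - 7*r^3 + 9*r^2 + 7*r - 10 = (r - 5)*(r^3 - 2*r^2 - r + 2) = (r - 5)*(r + 1)*(r^2 - 3*r + 2) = (r - 5)*(r - 2)*(r + 1)*(r - 1)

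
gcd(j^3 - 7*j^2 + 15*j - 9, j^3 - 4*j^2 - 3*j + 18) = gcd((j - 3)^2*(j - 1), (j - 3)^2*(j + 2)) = j^2 - 6*j + 9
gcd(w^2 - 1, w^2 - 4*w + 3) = w - 1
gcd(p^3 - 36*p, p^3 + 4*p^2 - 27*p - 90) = p + 6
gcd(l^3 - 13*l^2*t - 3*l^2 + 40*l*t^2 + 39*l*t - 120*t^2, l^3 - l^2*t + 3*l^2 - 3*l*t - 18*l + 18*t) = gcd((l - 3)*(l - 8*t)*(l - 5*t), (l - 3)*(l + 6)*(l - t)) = l - 3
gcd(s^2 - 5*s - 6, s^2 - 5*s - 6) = s^2 - 5*s - 6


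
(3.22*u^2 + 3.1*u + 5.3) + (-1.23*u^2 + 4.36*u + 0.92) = 1.99*u^2 + 7.46*u + 6.22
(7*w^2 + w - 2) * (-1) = -7*w^2 - w + 2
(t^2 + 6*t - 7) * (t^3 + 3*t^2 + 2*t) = t^5 + 9*t^4 + 13*t^3 - 9*t^2 - 14*t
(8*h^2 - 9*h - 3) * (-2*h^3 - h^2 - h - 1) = -16*h^5 + 10*h^4 + 7*h^3 + 4*h^2 + 12*h + 3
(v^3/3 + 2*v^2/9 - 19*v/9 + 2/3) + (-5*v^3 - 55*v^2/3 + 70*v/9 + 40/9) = -14*v^3/3 - 163*v^2/9 + 17*v/3 + 46/9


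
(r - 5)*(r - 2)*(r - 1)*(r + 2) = r^4 - 6*r^3 + r^2 + 24*r - 20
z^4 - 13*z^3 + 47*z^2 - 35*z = z*(z - 7)*(z - 5)*(z - 1)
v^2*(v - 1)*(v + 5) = v^4 + 4*v^3 - 5*v^2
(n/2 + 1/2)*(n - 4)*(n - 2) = n^3/2 - 5*n^2/2 + n + 4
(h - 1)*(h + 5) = h^2 + 4*h - 5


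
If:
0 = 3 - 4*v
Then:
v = 3/4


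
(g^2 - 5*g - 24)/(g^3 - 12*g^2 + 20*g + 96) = (g + 3)/(g^2 - 4*g - 12)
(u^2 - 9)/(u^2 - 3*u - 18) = (u - 3)/(u - 6)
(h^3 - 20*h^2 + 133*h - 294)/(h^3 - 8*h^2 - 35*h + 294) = (h - 6)/(h + 6)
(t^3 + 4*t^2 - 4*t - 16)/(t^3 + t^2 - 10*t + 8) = (t + 2)/(t - 1)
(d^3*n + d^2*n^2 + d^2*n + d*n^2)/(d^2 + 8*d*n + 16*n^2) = d*n*(d^2 + d*n + d + n)/(d^2 + 8*d*n + 16*n^2)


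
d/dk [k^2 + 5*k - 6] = 2*k + 5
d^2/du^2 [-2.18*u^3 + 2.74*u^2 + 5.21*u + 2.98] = 5.48 - 13.08*u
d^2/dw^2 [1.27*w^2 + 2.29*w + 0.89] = 2.54000000000000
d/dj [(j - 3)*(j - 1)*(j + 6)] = 3*j^2 + 4*j - 21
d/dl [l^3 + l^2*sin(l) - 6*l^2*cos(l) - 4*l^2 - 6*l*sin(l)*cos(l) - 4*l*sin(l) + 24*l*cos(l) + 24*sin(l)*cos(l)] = 6*l^2*sin(l) + l^2*cos(l) + 3*l^2 - 22*l*sin(l) - 16*l*cos(l) - 6*l*cos(2*l) - 8*l - 4*sin(l) - 3*sin(2*l) + 24*cos(l) + 24*cos(2*l)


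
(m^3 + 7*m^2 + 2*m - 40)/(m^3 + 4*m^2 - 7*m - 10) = (m + 4)/(m + 1)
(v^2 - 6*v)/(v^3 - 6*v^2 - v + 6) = v/(v^2 - 1)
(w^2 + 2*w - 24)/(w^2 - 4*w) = (w + 6)/w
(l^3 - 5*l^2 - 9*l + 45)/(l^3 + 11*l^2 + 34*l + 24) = (l^3 - 5*l^2 - 9*l + 45)/(l^3 + 11*l^2 + 34*l + 24)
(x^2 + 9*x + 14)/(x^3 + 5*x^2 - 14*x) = (x + 2)/(x*(x - 2))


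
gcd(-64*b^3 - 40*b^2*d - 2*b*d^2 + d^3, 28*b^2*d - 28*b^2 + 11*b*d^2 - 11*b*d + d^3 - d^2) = 4*b + d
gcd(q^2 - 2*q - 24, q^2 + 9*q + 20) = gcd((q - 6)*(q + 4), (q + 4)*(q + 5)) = q + 4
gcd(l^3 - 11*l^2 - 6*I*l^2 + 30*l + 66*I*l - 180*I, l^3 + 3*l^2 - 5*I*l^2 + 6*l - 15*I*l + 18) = l - 6*I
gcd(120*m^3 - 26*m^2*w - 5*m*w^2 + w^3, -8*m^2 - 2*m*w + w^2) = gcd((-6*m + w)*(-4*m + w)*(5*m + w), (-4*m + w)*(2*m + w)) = -4*m + w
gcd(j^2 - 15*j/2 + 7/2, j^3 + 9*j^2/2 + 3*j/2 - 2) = j - 1/2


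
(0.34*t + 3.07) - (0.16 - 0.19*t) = 0.53*t + 2.91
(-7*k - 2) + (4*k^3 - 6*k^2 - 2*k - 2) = 4*k^3 - 6*k^2 - 9*k - 4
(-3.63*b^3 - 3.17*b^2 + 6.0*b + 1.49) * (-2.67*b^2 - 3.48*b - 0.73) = 9.6921*b^5 + 21.0963*b^4 - 2.3385*b^3 - 22.5442*b^2 - 9.5652*b - 1.0877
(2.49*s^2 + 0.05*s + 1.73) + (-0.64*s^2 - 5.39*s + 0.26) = 1.85*s^2 - 5.34*s + 1.99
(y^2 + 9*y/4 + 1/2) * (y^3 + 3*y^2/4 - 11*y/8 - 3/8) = y^5 + 3*y^4 + 13*y^3/16 - 99*y^2/32 - 49*y/32 - 3/16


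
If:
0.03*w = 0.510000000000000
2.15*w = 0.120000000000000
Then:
No Solution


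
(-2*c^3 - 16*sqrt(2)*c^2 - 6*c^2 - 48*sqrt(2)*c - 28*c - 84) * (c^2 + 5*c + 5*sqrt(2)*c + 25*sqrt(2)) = -2*c^5 - 26*sqrt(2)*c^4 - 16*c^4 - 208*sqrt(2)*c^3 - 218*c^3 - 1504*c^2 - 530*sqrt(2)*c^2 - 2820*c - 1120*sqrt(2)*c - 2100*sqrt(2)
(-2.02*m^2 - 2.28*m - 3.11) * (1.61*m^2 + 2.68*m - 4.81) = -3.2522*m^4 - 9.0844*m^3 - 1.4013*m^2 + 2.632*m + 14.9591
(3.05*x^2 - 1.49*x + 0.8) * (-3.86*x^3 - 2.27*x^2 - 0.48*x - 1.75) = -11.773*x^5 - 1.1721*x^4 - 1.1697*x^3 - 6.4383*x^2 + 2.2235*x - 1.4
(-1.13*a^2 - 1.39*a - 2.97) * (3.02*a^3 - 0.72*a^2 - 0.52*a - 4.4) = -3.4126*a^5 - 3.3842*a^4 - 7.381*a^3 + 7.8332*a^2 + 7.6604*a + 13.068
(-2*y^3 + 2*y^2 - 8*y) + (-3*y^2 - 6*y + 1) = -2*y^3 - y^2 - 14*y + 1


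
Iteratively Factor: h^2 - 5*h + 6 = (h - 3)*(h - 2)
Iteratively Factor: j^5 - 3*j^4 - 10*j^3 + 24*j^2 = (j - 2)*(j^4 - j^3 - 12*j^2) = (j - 4)*(j - 2)*(j^3 + 3*j^2) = j*(j - 4)*(j - 2)*(j^2 + 3*j) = j*(j - 4)*(j - 2)*(j + 3)*(j)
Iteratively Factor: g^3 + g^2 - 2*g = (g + 2)*(g^2 - g) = (g - 1)*(g + 2)*(g)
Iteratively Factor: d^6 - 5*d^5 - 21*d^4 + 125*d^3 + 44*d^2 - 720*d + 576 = (d - 1)*(d^5 - 4*d^4 - 25*d^3 + 100*d^2 + 144*d - 576) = (d - 1)*(d + 4)*(d^4 - 8*d^3 + 7*d^2 + 72*d - 144) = (d - 3)*(d - 1)*(d + 4)*(d^3 - 5*d^2 - 8*d + 48) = (d - 4)*(d - 3)*(d - 1)*(d + 4)*(d^2 - d - 12) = (d - 4)*(d - 3)*(d - 1)*(d + 3)*(d + 4)*(d - 4)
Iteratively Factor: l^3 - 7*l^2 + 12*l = (l - 3)*(l^2 - 4*l) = l*(l - 3)*(l - 4)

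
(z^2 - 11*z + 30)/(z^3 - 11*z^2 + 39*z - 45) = (z - 6)/(z^2 - 6*z + 9)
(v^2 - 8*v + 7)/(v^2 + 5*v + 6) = (v^2 - 8*v + 7)/(v^2 + 5*v + 6)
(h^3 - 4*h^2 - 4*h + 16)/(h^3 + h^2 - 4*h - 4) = (h - 4)/(h + 1)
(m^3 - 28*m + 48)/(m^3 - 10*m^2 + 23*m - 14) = (m^2 + 2*m - 24)/(m^2 - 8*m + 7)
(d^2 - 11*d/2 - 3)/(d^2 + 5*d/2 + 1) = (d - 6)/(d + 2)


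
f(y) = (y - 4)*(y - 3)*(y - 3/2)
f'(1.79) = 1.68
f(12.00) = 756.00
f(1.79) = 0.78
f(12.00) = 756.00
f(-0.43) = -29.33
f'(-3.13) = 105.10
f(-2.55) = -147.23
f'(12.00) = 250.50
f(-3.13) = -202.36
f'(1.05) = 7.96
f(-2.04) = -107.76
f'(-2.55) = 85.36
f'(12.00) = 250.50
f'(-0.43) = 30.36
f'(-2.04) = 69.66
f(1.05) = -2.59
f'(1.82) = 1.50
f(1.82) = 0.82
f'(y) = (y - 4)*(y - 3) + (y - 4)*(y - 3/2) + (y - 3)*(y - 3/2)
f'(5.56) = 20.72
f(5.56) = 16.21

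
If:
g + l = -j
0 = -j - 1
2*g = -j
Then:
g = 1/2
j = -1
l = 1/2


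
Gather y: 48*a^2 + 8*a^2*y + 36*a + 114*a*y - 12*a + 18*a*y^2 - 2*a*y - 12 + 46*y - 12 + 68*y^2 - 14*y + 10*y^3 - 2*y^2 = 48*a^2 + 24*a + 10*y^3 + y^2*(18*a + 66) + y*(8*a^2 + 112*a + 32) - 24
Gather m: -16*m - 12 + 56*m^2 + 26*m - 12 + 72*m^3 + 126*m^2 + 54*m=72*m^3 + 182*m^2 + 64*m - 24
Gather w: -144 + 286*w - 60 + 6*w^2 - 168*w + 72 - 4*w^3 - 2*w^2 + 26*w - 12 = -4*w^3 + 4*w^2 + 144*w - 144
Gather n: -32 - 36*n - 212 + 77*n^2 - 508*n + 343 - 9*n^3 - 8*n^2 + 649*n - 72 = -9*n^3 + 69*n^2 + 105*n + 27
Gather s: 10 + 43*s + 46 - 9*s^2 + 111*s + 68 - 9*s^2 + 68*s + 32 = -18*s^2 + 222*s + 156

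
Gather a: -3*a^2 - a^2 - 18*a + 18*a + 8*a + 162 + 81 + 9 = -4*a^2 + 8*a + 252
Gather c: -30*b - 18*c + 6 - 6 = -30*b - 18*c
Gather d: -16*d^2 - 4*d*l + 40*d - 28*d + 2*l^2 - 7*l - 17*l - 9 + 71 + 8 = -16*d^2 + d*(12 - 4*l) + 2*l^2 - 24*l + 70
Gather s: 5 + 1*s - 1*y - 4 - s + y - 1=0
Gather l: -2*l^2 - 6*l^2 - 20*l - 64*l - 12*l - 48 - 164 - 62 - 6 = -8*l^2 - 96*l - 280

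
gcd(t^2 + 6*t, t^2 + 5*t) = t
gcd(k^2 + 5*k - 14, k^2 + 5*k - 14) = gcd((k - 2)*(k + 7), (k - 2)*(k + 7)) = k^2 + 5*k - 14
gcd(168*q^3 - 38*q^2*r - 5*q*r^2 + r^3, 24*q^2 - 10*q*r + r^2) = 4*q - r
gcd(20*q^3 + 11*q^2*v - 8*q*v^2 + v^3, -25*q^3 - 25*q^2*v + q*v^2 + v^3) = 5*q^2 + 4*q*v - v^2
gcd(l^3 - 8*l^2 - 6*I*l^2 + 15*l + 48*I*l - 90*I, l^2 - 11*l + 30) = l - 5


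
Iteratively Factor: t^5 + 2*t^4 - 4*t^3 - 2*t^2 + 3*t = (t)*(t^4 + 2*t^3 - 4*t^2 - 2*t + 3) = t*(t + 3)*(t^3 - t^2 - t + 1) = t*(t - 1)*(t + 3)*(t^2 - 1) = t*(t - 1)^2*(t + 3)*(t + 1)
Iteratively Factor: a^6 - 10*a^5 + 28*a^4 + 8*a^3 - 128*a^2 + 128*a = (a)*(a^5 - 10*a^4 + 28*a^3 + 8*a^2 - 128*a + 128) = a*(a - 4)*(a^4 - 6*a^3 + 4*a^2 + 24*a - 32) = a*(a - 4)*(a - 2)*(a^3 - 4*a^2 - 4*a + 16) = a*(a - 4)*(a - 2)^2*(a^2 - 2*a - 8) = a*(a - 4)*(a - 2)^2*(a + 2)*(a - 4)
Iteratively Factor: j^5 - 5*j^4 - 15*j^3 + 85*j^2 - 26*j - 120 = (j - 5)*(j^4 - 15*j^2 + 10*j + 24) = (j - 5)*(j - 3)*(j^3 + 3*j^2 - 6*j - 8) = (j - 5)*(j - 3)*(j - 2)*(j^2 + 5*j + 4) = (j - 5)*(j - 3)*(j - 2)*(j + 4)*(j + 1)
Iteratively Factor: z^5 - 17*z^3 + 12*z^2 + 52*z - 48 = (z + 2)*(z^4 - 2*z^3 - 13*z^2 + 38*z - 24) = (z - 2)*(z + 2)*(z^3 - 13*z + 12) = (z - 2)*(z - 1)*(z + 2)*(z^2 + z - 12) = (z - 2)*(z - 1)*(z + 2)*(z + 4)*(z - 3)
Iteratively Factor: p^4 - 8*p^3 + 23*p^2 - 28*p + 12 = (p - 2)*(p^3 - 6*p^2 + 11*p - 6) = (p - 2)^2*(p^2 - 4*p + 3) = (p - 2)^2*(p - 1)*(p - 3)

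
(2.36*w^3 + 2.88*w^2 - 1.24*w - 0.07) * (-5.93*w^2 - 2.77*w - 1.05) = -13.9948*w^5 - 23.6156*w^4 - 3.1024*w^3 + 0.8259*w^2 + 1.4959*w + 0.0735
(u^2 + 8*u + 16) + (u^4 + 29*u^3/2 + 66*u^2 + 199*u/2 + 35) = u^4 + 29*u^3/2 + 67*u^2 + 215*u/2 + 51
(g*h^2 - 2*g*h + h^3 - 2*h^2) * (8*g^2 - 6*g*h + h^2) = 8*g^3*h^2 - 16*g^3*h + 2*g^2*h^3 - 4*g^2*h^2 - 5*g*h^4 + 10*g*h^3 + h^5 - 2*h^4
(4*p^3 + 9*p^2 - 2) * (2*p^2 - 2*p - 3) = 8*p^5 + 10*p^4 - 30*p^3 - 31*p^2 + 4*p + 6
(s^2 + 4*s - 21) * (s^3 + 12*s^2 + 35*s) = s^5 + 16*s^4 + 62*s^3 - 112*s^2 - 735*s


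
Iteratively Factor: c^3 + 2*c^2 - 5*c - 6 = (c - 2)*(c^2 + 4*c + 3) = (c - 2)*(c + 1)*(c + 3)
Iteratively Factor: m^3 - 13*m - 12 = (m + 1)*(m^2 - m - 12) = (m + 1)*(m + 3)*(m - 4)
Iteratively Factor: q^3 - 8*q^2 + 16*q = (q - 4)*(q^2 - 4*q) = (q - 4)^2*(q)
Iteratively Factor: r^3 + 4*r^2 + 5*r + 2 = (r + 1)*(r^2 + 3*r + 2) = (r + 1)*(r + 2)*(r + 1)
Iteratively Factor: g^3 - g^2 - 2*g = (g + 1)*(g^2 - 2*g) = (g - 2)*(g + 1)*(g)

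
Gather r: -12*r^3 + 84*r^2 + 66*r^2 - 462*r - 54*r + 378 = -12*r^3 + 150*r^2 - 516*r + 378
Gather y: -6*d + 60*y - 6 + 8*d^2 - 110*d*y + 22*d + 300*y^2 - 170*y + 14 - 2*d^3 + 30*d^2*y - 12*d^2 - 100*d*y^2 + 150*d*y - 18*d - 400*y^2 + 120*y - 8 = -2*d^3 - 4*d^2 - 2*d + y^2*(-100*d - 100) + y*(30*d^2 + 40*d + 10)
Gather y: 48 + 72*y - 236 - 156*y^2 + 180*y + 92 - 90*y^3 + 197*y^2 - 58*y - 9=-90*y^3 + 41*y^2 + 194*y - 105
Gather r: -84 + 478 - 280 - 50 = 64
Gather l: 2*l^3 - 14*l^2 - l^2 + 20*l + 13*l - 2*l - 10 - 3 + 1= 2*l^3 - 15*l^2 + 31*l - 12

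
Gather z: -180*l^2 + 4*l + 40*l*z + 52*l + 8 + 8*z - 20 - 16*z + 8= -180*l^2 + 56*l + z*(40*l - 8) - 4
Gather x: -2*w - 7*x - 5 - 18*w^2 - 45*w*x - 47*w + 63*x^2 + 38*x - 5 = -18*w^2 - 49*w + 63*x^2 + x*(31 - 45*w) - 10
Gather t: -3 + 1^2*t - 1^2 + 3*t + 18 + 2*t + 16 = 6*t + 30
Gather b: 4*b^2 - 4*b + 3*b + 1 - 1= 4*b^2 - b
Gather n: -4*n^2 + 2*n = -4*n^2 + 2*n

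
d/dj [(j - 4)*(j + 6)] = 2*j + 2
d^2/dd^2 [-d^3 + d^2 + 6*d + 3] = 2 - 6*d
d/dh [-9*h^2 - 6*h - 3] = -18*h - 6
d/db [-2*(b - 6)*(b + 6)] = -4*b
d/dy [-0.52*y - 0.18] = -0.520000000000000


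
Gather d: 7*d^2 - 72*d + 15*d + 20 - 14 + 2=7*d^2 - 57*d + 8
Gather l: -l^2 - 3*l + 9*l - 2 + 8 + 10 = -l^2 + 6*l + 16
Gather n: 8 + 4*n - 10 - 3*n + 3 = n + 1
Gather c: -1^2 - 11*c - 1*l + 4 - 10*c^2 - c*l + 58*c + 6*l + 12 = -10*c^2 + c*(47 - l) + 5*l + 15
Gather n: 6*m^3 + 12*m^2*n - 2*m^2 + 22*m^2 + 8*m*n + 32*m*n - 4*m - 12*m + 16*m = 6*m^3 + 20*m^2 + n*(12*m^2 + 40*m)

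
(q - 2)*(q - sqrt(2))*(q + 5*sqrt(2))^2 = q^4 - 2*q^3 + 9*sqrt(2)*q^3 - 18*sqrt(2)*q^2 + 30*q^2 - 50*sqrt(2)*q - 60*q + 100*sqrt(2)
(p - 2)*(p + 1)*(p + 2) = p^3 + p^2 - 4*p - 4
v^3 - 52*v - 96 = (v - 8)*(v + 2)*(v + 6)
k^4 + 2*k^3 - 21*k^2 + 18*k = k*(k - 3)*(k - 1)*(k + 6)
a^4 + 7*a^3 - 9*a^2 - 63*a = a*(a - 3)*(a + 3)*(a + 7)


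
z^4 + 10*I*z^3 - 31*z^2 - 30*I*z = z*(z + 2*I)*(z + 3*I)*(z + 5*I)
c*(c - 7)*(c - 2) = c^3 - 9*c^2 + 14*c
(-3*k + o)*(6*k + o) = -18*k^2 + 3*k*o + o^2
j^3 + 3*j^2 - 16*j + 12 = (j - 2)*(j - 1)*(j + 6)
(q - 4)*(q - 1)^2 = q^3 - 6*q^2 + 9*q - 4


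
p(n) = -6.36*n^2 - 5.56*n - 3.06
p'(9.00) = -120.04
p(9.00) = -568.26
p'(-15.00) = 185.24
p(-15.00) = -1350.66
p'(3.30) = -47.54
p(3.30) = -90.67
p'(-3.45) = 38.32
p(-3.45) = -59.58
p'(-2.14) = 21.66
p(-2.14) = -20.29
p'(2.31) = -34.94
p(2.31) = -49.84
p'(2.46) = -36.85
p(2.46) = -55.23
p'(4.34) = -60.76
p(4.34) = -146.98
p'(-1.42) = 12.50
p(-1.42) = -7.99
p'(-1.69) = 15.94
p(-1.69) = -11.83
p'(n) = -12.72*n - 5.56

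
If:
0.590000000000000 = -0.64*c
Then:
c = -0.92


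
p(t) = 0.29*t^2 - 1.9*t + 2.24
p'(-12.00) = -8.86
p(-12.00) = 66.80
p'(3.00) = -0.16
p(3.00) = -0.85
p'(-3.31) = -3.82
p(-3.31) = 11.71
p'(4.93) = 0.96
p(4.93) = -0.08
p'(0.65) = -1.52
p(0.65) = 1.13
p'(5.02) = 1.01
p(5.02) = 0.01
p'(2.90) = -0.22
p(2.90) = -0.83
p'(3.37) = 0.05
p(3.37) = -0.87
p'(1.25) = -1.18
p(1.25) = 0.32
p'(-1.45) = -2.74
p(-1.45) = 5.60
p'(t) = 0.58*t - 1.9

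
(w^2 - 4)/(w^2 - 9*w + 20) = (w^2 - 4)/(w^2 - 9*w + 20)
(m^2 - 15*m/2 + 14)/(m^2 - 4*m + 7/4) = 2*(m - 4)/(2*m - 1)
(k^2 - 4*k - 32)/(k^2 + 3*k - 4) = (k - 8)/(k - 1)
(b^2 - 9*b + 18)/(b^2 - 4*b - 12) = (b - 3)/(b + 2)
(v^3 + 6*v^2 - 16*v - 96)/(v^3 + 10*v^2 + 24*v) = (v - 4)/v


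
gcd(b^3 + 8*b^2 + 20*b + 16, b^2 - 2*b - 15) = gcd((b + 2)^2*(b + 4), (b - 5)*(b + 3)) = 1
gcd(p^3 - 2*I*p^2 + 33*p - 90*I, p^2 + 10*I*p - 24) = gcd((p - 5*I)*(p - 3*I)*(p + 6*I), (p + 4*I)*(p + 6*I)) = p + 6*I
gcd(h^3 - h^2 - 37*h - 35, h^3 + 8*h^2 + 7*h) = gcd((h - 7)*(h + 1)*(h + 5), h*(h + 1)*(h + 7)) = h + 1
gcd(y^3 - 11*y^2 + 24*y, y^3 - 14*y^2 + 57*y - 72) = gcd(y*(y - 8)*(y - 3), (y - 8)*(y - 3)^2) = y^2 - 11*y + 24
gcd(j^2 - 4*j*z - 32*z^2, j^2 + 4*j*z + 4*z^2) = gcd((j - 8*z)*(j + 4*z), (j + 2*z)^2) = 1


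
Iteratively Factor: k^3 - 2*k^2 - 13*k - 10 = (k + 2)*(k^2 - 4*k - 5) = (k + 1)*(k + 2)*(k - 5)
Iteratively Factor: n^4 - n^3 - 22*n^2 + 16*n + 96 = (n - 3)*(n^3 + 2*n^2 - 16*n - 32) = (n - 4)*(n - 3)*(n^2 + 6*n + 8) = (n - 4)*(n - 3)*(n + 4)*(n + 2)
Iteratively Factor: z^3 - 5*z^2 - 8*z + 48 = (z + 3)*(z^2 - 8*z + 16) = (z - 4)*(z + 3)*(z - 4)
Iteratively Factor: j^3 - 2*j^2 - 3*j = (j)*(j^2 - 2*j - 3) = j*(j + 1)*(j - 3)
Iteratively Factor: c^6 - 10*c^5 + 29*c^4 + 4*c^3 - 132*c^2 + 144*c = (c - 3)*(c^5 - 7*c^4 + 8*c^3 + 28*c^2 - 48*c) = c*(c - 3)*(c^4 - 7*c^3 + 8*c^2 + 28*c - 48) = c*(c - 3)^2*(c^3 - 4*c^2 - 4*c + 16) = c*(c - 3)^2*(c - 2)*(c^2 - 2*c - 8) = c*(c - 3)^2*(c - 2)*(c + 2)*(c - 4)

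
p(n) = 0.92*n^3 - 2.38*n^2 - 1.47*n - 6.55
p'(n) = 2.76*n^2 - 4.76*n - 1.47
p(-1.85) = -17.80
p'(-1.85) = 16.78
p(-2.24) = -25.54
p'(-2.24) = 23.04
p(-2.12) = -22.90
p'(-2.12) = 21.03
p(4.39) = 18.97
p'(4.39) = 30.82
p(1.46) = -10.91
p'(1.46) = -2.54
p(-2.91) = -45.10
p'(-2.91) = 35.75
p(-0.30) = -6.35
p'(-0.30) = 0.21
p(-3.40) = -65.22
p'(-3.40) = 46.62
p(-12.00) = -1921.39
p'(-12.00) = 453.09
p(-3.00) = -48.40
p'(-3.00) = 37.65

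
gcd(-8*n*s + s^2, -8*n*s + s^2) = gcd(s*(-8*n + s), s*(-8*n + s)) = -8*n*s + s^2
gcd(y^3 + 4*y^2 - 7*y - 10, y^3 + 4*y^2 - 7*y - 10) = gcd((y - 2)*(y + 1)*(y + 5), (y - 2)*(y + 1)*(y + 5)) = y^3 + 4*y^2 - 7*y - 10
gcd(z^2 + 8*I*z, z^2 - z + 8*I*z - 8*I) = z + 8*I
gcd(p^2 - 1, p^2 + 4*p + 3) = p + 1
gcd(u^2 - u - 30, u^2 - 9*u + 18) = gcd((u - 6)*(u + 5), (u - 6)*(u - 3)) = u - 6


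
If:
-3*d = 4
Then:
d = -4/3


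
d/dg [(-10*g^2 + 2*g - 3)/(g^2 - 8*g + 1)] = 2*(39*g^2 - 7*g - 11)/(g^4 - 16*g^3 + 66*g^2 - 16*g + 1)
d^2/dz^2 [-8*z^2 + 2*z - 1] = -16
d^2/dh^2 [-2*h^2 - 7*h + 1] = -4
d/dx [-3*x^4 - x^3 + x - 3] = -12*x^3 - 3*x^2 + 1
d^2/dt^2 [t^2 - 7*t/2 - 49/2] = 2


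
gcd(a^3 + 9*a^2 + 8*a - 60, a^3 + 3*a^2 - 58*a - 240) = a^2 + 11*a + 30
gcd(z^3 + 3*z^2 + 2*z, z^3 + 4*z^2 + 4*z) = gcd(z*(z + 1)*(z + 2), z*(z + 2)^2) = z^2 + 2*z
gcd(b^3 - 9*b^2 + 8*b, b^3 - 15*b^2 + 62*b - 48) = b^2 - 9*b + 8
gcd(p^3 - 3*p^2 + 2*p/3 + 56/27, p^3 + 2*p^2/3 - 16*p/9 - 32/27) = p^2 - 2*p/3 - 8/9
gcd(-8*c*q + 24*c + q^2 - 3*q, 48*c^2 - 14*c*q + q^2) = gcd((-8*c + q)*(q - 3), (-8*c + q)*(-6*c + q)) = -8*c + q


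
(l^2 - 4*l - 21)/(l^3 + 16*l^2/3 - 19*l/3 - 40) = 3*(l - 7)/(3*l^2 + 7*l - 40)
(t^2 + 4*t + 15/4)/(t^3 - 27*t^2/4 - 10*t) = (4*t^2 + 16*t + 15)/(t*(4*t^2 - 27*t - 40))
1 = 1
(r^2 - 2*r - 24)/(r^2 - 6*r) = (r + 4)/r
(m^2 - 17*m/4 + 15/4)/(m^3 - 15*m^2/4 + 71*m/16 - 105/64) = 16*(m - 3)/(16*m^2 - 40*m + 21)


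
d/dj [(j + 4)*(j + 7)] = 2*j + 11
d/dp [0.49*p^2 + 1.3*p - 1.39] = 0.98*p + 1.3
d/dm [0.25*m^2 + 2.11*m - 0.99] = 0.5*m + 2.11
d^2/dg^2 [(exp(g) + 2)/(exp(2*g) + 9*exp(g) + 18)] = (exp(3*g) - exp(2*g) - 54*exp(g) - 144)*exp(2*g)/(exp(6*g) + 27*exp(5*g) + 297*exp(4*g) + 1701*exp(3*g) + 5346*exp(2*g) + 8748*exp(g) + 5832)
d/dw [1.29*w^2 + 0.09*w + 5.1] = 2.58*w + 0.09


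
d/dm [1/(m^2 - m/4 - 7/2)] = 4*(1 - 8*m)/(-4*m^2 + m + 14)^2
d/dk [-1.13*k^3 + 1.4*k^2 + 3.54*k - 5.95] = -3.39*k^2 + 2.8*k + 3.54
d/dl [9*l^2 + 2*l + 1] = 18*l + 2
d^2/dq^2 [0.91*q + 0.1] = 0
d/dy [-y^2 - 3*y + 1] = -2*y - 3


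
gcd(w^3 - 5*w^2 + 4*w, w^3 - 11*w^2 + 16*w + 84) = 1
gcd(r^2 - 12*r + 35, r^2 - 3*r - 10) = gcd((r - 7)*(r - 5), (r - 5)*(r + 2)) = r - 5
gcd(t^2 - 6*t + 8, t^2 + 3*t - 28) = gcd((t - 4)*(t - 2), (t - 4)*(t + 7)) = t - 4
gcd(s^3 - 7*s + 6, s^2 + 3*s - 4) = s - 1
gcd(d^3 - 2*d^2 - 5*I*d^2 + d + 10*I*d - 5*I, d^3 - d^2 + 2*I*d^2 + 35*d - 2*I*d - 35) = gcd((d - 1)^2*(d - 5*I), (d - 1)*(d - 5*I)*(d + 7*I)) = d^2 + d*(-1 - 5*I) + 5*I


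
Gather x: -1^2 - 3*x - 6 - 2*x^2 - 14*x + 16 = -2*x^2 - 17*x + 9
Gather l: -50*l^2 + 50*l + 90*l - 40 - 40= -50*l^2 + 140*l - 80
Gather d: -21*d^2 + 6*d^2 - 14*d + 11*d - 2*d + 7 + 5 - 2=-15*d^2 - 5*d + 10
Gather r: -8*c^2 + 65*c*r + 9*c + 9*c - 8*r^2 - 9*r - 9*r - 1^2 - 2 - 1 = -8*c^2 + 18*c - 8*r^2 + r*(65*c - 18) - 4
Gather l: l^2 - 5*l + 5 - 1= l^2 - 5*l + 4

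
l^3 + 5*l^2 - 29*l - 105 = (l - 5)*(l + 3)*(l + 7)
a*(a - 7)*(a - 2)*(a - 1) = a^4 - 10*a^3 + 23*a^2 - 14*a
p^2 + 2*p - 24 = (p - 4)*(p + 6)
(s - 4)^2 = s^2 - 8*s + 16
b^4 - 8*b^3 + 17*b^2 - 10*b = b*(b - 5)*(b - 2)*(b - 1)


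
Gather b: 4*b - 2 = 4*b - 2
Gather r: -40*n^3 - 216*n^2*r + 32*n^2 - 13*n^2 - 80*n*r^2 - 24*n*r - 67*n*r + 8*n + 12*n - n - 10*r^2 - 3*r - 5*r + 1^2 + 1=-40*n^3 + 19*n^2 + 19*n + r^2*(-80*n - 10) + r*(-216*n^2 - 91*n - 8) + 2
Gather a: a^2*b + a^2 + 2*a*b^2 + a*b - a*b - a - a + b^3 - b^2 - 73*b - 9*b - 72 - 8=a^2*(b + 1) + a*(2*b^2 - 2) + b^3 - b^2 - 82*b - 80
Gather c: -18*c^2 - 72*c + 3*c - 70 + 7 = -18*c^2 - 69*c - 63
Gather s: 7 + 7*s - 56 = 7*s - 49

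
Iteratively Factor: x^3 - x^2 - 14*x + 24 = (x - 3)*(x^2 + 2*x - 8) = (x - 3)*(x + 4)*(x - 2)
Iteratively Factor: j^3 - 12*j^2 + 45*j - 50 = (j - 5)*(j^2 - 7*j + 10) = (j - 5)*(j - 2)*(j - 5)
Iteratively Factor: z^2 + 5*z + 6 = (z + 2)*(z + 3)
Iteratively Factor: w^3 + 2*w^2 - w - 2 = (w + 1)*(w^2 + w - 2) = (w + 1)*(w + 2)*(w - 1)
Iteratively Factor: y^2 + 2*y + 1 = (y + 1)*(y + 1)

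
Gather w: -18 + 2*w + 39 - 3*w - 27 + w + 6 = 0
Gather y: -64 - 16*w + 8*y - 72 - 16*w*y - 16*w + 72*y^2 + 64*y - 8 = -32*w + 72*y^2 + y*(72 - 16*w) - 144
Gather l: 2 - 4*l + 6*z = -4*l + 6*z + 2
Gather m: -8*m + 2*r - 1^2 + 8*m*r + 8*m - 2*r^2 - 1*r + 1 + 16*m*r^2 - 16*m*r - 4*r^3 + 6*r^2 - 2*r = m*(16*r^2 - 8*r) - 4*r^3 + 4*r^2 - r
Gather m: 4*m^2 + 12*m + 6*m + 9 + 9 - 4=4*m^2 + 18*m + 14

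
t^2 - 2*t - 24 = (t - 6)*(t + 4)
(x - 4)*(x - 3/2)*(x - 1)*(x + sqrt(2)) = x^4 - 13*x^3/2 + sqrt(2)*x^3 - 13*sqrt(2)*x^2/2 + 23*x^2/2 - 6*x + 23*sqrt(2)*x/2 - 6*sqrt(2)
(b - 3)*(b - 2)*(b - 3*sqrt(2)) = b^3 - 5*b^2 - 3*sqrt(2)*b^2 + 6*b + 15*sqrt(2)*b - 18*sqrt(2)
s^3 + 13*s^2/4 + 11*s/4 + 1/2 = (s + 1/4)*(s + 1)*(s + 2)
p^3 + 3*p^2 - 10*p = p*(p - 2)*(p + 5)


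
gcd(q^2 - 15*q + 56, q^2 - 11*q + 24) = q - 8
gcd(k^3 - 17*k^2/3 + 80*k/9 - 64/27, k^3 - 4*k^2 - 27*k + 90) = 1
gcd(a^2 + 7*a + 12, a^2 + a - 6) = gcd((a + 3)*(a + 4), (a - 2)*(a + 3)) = a + 3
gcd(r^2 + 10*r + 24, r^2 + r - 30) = r + 6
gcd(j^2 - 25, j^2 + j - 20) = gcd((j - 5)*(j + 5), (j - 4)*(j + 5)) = j + 5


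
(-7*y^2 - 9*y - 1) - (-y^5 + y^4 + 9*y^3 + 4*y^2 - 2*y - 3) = y^5 - y^4 - 9*y^3 - 11*y^2 - 7*y + 2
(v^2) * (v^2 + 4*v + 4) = v^4 + 4*v^3 + 4*v^2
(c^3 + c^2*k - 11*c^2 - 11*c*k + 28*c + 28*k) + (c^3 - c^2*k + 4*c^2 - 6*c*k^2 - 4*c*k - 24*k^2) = 2*c^3 - 7*c^2 - 6*c*k^2 - 15*c*k + 28*c - 24*k^2 + 28*k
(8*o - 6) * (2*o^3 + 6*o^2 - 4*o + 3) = 16*o^4 + 36*o^3 - 68*o^2 + 48*o - 18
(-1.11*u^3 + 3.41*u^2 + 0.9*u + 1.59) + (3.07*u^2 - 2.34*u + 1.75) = -1.11*u^3 + 6.48*u^2 - 1.44*u + 3.34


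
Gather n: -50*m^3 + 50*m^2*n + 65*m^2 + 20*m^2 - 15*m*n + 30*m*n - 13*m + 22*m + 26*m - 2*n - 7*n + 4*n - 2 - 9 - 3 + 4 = -50*m^3 + 85*m^2 + 35*m + n*(50*m^2 + 15*m - 5) - 10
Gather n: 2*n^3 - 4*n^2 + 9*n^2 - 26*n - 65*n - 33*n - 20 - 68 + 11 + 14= 2*n^3 + 5*n^2 - 124*n - 63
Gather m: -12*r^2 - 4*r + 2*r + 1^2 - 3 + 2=-12*r^2 - 2*r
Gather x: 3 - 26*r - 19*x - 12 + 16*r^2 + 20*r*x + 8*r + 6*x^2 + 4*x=16*r^2 - 18*r + 6*x^2 + x*(20*r - 15) - 9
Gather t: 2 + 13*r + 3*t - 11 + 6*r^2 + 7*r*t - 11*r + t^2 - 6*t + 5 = 6*r^2 + 2*r + t^2 + t*(7*r - 3) - 4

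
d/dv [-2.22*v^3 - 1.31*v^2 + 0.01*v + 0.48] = -6.66*v^2 - 2.62*v + 0.01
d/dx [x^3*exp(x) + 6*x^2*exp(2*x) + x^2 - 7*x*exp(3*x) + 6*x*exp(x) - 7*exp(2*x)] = x^3*exp(x) + 12*x^2*exp(2*x) + 3*x^2*exp(x) - 21*x*exp(3*x) + 12*x*exp(2*x) + 6*x*exp(x) + 2*x - 7*exp(3*x) - 14*exp(2*x) + 6*exp(x)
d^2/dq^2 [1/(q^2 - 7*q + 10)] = 2*(-q^2 + 7*q + (2*q - 7)^2 - 10)/(q^2 - 7*q + 10)^3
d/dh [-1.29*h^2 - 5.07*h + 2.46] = -2.58*h - 5.07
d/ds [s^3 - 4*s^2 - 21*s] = 3*s^2 - 8*s - 21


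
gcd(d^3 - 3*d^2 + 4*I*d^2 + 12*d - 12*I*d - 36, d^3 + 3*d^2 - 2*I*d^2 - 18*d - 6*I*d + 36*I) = d^2 + d*(-3 - 2*I) + 6*I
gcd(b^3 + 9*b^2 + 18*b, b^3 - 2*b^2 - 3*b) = b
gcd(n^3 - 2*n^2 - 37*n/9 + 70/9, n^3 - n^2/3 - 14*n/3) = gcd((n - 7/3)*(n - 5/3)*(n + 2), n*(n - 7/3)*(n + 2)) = n^2 - n/3 - 14/3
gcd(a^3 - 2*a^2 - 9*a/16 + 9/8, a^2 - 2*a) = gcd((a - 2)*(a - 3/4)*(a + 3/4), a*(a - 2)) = a - 2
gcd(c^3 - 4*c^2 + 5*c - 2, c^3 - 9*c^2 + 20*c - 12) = c^2 - 3*c + 2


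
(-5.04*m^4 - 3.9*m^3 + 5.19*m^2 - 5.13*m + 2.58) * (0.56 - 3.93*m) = 19.8072*m^5 + 12.5046*m^4 - 22.5807*m^3 + 23.0673*m^2 - 13.0122*m + 1.4448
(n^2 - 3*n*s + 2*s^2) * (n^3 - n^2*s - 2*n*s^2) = n^5 - 4*n^4*s + 3*n^3*s^2 + 4*n^2*s^3 - 4*n*s^4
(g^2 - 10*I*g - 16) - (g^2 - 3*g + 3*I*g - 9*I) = 3*g - 13*I*g - 16 + 9*I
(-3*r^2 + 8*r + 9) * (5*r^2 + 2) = -15*r^4 + 40*r^3 + 39*r^2 + 16*r + 18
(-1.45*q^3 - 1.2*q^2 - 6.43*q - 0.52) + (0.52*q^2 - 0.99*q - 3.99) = -1.45*q^3 - 0.68*q^2 - 7.42*q - 4.51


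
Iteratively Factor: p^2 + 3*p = (p + 3)*(p)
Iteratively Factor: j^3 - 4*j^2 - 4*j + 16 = (j - 4)*(j^2 - 4) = (j - 4)*(j - 2)*(j + 2)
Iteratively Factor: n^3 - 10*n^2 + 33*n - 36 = (n - 3)*(n^2 - 7*n + 12) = (n - 3)^2*(n - 4)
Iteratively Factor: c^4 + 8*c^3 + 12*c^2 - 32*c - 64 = (c + 4)*(c^3 + 4*c^2 - 4*c - 16) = (c - 2)*(c + 4)*(c^2 + 6*c + 8) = (c - 2)*(c + 4)^2*(c + 2)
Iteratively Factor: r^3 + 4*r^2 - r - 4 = (r + 1)*(r^2 + 3*r - 4) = (r + 1)*(r + 4)*(r - 1)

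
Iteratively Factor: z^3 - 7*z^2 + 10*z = (z)*(z^2 - 7*z + 10) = z*(z - 2)*(z - 5)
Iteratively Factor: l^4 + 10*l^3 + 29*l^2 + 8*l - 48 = (l + 3)*(l^3 + 7*l^2 + 8*l - 16) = (l + 3)*(l + 4)*(l^2 + 3*l - 4) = (l + 3)*(l + 4)^2*(l - 1)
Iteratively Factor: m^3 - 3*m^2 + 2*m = (m - 2)*(m^2 - m) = m*(m - 2)*(m - 1)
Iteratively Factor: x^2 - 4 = (x - 2)*(x + 2)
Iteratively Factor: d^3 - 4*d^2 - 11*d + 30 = (d - 2)*(d^2 - 2*d - 15) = (d - 2)*(d + 3)*(d - 5)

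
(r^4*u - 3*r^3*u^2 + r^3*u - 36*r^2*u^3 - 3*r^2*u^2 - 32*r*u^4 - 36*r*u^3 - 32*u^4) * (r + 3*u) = r^5*u + r^4*u - 45*r^3*u^3 - 140*r^2*u^4 - 45*r^2*u^3 - 96*r*u^5 - 140*r*u^4 - 96*u^5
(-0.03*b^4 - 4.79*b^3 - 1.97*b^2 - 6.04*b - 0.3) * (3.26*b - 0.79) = -0.0978*b^5 - 15.5917*b^4 - 2.6381*b^3 - 18.1341*b^2 + 3.7936*b + 0.237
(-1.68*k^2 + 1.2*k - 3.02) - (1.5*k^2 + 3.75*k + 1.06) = -3.18*k^2 - 2.55*k - 4.08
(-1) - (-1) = 0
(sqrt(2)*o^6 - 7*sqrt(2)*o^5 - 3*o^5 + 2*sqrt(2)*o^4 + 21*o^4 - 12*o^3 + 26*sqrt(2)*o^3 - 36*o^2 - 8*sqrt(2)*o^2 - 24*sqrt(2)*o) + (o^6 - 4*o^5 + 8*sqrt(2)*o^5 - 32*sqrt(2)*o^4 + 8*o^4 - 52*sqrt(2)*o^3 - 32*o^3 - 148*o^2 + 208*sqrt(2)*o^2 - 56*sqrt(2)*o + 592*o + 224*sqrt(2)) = o^6 + sqrt(2)*o^6 - 7*o^5 + sqrt(2)*o^5 - 30*sqrt(2)*o^4 + 29*o^4 - 44*o^3 - 26*sqrt(2)*o^3 - 184*o^2 + 200*sqrt(2)*o^2 - 80*sqrt(2)*o + 592*o + 224*sqrt(2)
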